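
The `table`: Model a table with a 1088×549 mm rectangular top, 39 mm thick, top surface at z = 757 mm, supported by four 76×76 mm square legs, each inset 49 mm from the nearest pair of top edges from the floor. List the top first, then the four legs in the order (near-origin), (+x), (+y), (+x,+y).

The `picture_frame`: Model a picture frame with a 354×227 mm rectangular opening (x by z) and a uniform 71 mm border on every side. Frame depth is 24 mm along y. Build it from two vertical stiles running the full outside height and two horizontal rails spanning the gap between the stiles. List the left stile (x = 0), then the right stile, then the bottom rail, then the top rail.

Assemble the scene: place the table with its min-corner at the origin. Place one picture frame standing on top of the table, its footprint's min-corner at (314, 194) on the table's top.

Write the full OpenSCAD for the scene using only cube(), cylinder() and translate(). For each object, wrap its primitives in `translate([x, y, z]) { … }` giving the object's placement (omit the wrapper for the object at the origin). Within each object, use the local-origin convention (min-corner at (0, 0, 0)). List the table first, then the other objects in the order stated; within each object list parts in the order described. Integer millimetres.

translate([0, 0, 718]) cube([1088, 549, 39]);
translate([49, 49, 0]) cube([76, 76, 718]);
translate([963, 49, 0]) cube([76, 76, 718]);
translate([49, 424, 0]) cube([76, 76, 718]);
translate([963, 424, 0]) cube([76, 76, 718]);
translate([314, 194, 757]) {
  cube([71, 24, 369]);
  translate([425, 0, 0]) cube([71, 24, 369]);
  translate([71, 0, 0]) cube([354, 24, 71]);
  translate([71, 0, 298]) cube([354, 24, 71]);
}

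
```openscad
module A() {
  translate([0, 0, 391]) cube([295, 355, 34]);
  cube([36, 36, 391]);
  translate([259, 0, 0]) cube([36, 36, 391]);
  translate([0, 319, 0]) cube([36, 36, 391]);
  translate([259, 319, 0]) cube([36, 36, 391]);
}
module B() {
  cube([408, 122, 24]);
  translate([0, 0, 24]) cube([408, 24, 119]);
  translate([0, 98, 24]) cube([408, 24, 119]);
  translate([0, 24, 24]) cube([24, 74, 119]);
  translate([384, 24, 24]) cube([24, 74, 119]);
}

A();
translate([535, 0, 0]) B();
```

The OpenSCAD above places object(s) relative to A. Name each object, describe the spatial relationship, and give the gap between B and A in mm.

The open box's nearest face is 240 mm from the stool's +x face.

A is a stool. B is an open box. The open box is on the floor beside the stool on its +x side. The gap between the open box and the stool is 240 mm.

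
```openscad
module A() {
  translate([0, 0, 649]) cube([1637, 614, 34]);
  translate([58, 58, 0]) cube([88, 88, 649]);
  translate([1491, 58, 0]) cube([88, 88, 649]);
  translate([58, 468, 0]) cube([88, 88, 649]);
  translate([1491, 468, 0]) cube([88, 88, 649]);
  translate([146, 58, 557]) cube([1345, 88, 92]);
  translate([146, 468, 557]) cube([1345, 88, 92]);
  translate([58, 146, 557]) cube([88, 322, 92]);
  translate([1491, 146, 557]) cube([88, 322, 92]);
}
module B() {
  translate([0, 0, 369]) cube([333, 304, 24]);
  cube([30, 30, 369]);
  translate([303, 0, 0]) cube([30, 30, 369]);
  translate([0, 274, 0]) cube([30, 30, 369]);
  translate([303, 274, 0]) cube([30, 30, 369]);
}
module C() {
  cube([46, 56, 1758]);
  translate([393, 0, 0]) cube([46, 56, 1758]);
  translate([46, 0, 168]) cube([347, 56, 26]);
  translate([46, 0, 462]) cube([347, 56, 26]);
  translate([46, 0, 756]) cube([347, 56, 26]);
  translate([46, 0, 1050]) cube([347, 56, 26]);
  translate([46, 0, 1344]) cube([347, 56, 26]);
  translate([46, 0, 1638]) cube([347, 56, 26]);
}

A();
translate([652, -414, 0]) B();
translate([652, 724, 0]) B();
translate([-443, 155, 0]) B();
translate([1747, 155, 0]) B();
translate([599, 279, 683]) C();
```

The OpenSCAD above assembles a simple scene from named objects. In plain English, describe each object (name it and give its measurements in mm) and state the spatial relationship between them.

A is a table with a 1637×614 mm rectangular top, 34 mm thick, top surface at z = 683 mm, supported by four 88×88 mm square legs, each inset 58 mm from the nearest pair of top edges, running from the floor. Four apron rails, 88 mm thick and 92 mm tall, run between adjacent legs with their top edges flush with the underside of the top and their outer faces flush with the legs' outer faces.

B is a simple wooden stool: a rectangular seat 333 mm (x) by 304 mm (y), 24 mm thick, top face at z = 393 mm, on four square legs, each 30×30 mm in cross-section. The legs rest on z = 0, each flush with a corner of the seat.

C is a straight ladder. Two 46×56 mm vertical rails, 1758 mm tall, stand 439 mm apart (outside-to-outside) with their front faces coplanar on the −y side. 6 rungs, each 56 mm deep and 26 mm tall, span between the inner faces of the rails, front faces flush with the rails. The lowest rung's underside is at z = 168 mm and rungs are spaced 294 mm apart (underside to underside).

Four stools sit around the table at the −y, +y, −x, +x sides. The ladder is on top of the table, centred.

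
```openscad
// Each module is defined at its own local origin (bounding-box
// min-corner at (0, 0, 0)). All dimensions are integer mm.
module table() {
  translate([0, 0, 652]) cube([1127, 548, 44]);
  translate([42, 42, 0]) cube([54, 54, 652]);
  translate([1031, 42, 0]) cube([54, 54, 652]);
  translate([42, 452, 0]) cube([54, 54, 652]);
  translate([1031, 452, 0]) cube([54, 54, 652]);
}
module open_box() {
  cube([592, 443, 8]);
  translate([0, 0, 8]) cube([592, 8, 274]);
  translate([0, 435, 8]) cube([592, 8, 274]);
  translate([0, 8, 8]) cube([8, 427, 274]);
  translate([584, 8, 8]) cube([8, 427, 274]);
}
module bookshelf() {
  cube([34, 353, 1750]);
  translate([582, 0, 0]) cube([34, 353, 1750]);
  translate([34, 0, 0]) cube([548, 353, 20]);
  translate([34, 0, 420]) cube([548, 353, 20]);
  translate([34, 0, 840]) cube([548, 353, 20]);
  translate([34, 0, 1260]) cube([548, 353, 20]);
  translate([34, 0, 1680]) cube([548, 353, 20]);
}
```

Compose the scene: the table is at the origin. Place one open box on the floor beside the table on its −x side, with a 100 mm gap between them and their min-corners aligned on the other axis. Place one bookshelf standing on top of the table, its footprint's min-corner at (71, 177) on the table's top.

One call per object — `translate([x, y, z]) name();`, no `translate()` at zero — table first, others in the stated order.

table();
translate([-692, 0, 0]) open_box();
translate([71, 177, 696]) bookshelf();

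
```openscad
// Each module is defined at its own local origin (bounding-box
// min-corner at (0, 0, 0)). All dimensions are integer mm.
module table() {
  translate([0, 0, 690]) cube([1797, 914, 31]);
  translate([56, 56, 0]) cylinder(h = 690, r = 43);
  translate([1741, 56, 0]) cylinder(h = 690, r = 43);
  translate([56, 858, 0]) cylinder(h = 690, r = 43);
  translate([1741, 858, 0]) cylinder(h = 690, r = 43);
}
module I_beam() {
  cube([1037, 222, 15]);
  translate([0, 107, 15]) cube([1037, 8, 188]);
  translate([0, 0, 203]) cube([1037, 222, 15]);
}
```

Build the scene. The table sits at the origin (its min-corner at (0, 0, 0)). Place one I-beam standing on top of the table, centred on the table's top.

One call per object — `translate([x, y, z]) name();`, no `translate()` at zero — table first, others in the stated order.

table();
translate([380, 346, 721]) I_beam();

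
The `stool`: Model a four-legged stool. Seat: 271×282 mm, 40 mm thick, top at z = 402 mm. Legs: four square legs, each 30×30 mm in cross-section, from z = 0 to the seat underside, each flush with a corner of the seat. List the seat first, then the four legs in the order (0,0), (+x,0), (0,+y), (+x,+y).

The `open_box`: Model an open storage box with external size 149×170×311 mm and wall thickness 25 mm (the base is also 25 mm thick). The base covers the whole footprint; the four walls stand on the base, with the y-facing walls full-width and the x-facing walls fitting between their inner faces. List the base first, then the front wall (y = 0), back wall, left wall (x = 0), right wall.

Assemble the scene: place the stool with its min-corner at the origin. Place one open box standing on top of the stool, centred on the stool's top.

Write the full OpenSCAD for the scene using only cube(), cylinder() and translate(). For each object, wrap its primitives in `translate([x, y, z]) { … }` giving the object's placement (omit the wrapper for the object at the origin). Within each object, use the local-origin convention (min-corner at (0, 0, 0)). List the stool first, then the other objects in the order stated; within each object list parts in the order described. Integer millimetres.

translate([0, 0, 362]) cube([271, 282, 40]);
cube([30, 30, 362]);
translate([241, 0, 0]) cube([30, 30, 362]);
translate([0, 252, 0]) cube([30, 30, 362]);
translate([241, 252, 0]) cube([30, 30, 362]);
translate([61, 56, 402]) {
  cube([149, 170, 25]);
  translate([0, 0, 25]) cube([149, 25, 286]);
  translate([0, 145, 25]) cube([149, 25, 286]);
  translate([0, 25, 25]) cube([25, 120, 286]);
  translate([124, 25, 25]) cube([25, 120, 286]);
}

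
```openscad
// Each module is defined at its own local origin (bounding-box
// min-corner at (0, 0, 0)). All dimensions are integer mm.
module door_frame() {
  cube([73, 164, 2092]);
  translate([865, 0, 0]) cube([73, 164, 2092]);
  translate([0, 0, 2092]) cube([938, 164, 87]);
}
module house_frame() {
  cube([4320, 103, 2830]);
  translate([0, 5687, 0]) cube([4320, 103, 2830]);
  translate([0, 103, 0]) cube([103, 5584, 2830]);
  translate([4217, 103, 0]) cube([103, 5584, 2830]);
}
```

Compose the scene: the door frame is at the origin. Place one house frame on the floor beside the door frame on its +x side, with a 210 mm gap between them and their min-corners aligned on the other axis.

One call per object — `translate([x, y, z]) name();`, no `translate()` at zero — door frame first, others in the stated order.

door_frame();
translate([1148, 0, 0]) house_frame();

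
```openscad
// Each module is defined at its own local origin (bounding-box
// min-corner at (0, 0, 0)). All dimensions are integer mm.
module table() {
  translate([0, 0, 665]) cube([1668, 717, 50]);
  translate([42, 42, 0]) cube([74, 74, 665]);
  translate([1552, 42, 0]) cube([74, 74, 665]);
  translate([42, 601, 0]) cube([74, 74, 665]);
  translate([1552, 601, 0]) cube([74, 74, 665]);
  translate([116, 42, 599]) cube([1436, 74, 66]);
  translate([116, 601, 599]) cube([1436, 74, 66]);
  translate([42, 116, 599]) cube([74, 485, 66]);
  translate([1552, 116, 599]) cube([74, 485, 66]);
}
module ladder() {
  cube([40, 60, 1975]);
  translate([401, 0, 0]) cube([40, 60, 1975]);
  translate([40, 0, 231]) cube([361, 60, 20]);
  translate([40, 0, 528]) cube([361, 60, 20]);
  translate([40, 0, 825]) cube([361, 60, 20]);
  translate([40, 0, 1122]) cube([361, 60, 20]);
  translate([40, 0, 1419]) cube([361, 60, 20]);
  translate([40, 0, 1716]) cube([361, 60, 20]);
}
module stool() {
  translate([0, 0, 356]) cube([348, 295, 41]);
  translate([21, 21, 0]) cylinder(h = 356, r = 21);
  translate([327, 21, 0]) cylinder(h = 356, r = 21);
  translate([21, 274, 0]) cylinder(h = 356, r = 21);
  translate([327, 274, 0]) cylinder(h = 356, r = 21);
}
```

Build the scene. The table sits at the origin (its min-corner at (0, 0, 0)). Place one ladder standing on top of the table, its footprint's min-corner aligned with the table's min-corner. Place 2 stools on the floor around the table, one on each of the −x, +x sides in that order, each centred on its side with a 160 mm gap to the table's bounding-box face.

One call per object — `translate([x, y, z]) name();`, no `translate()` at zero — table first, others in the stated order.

table();
translate([0, 0, 715]) ladder();
translate([-508, 211, 0]) stool();
translate([1828, 211, 0]) stool();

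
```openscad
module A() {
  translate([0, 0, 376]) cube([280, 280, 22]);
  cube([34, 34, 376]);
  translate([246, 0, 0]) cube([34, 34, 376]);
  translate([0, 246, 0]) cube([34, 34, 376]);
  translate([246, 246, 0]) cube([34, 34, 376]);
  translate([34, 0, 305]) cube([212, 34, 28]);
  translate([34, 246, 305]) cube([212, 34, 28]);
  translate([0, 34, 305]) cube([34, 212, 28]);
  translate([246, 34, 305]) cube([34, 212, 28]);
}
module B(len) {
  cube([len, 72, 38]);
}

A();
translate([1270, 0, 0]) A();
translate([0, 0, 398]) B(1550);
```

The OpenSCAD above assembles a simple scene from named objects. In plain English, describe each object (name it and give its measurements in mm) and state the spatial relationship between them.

A is a four-legged stool. The seat is 280×280 mm, 22 mm thick, top at z = 398 mm. It stands on four square legs, each 34×34 mm in cross-section, from z = 0 to the seat underside, each flush with a corner of the seat. Four stretchers, 34 mm wide and 28 mm tall, connect adjacent legs with their undersides at z = 305 mm, each running between the inner faces of the legs it joins and aligned with the legs' outer faces on the other axis.

B is a rectangular beam 1550 mm long (x), 72 mm deep (y), 38 mm thick (z).

The beam spans the tops of two stools placed 990 mm apart, resting at z = 398 mm.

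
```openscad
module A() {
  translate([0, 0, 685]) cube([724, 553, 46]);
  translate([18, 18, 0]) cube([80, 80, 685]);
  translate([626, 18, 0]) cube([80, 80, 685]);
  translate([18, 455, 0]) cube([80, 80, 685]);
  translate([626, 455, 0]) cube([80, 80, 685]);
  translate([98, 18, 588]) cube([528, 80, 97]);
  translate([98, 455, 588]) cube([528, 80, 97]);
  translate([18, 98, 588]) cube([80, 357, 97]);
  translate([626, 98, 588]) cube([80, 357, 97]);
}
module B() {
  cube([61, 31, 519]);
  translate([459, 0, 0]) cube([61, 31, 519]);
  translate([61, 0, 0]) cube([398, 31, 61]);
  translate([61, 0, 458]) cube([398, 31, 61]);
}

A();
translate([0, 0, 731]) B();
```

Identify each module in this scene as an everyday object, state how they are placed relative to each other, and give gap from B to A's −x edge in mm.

The picture frame's min-x is at 0; the table's min-x is 0; gap = 0 mm.

A is a table. B is a picture frame. The picture frame is on top of the table. The gap from the picture frame to the table's −x edge is 0 mm.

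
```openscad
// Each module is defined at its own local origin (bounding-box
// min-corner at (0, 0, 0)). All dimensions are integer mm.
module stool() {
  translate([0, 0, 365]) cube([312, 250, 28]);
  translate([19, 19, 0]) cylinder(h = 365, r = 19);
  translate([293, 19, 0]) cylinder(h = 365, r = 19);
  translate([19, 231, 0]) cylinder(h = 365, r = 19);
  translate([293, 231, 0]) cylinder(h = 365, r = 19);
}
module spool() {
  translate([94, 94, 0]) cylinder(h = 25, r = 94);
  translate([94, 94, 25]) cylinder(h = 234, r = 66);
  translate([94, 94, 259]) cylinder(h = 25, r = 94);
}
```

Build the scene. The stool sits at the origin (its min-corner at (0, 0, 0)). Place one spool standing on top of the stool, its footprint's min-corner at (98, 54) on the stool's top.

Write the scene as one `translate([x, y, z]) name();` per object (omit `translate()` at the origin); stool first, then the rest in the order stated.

stool();
translate([98, 54, 393]) spool();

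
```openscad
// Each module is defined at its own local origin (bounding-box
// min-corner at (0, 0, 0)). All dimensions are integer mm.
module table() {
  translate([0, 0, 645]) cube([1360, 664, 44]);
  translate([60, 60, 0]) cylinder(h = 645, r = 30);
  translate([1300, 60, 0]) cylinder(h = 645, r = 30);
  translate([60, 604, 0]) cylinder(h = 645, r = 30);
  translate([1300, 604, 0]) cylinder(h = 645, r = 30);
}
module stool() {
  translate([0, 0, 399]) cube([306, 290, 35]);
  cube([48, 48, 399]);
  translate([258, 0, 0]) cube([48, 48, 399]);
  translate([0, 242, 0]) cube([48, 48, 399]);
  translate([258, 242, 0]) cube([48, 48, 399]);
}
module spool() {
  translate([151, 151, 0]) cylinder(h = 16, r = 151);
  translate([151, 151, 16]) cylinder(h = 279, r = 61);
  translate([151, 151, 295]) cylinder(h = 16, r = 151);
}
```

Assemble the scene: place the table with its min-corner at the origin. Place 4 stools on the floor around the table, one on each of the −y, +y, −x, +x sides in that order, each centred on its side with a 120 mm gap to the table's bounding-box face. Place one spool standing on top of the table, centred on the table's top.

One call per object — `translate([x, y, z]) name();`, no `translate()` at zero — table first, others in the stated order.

table();
translate([527, -410, 0]) stool();
translate([527, 784, 0]) stool();
translate([-426, 187, 0]) stool();
translate([1480, 187, 0]) stool();
translate([529, 181, 689]) spool();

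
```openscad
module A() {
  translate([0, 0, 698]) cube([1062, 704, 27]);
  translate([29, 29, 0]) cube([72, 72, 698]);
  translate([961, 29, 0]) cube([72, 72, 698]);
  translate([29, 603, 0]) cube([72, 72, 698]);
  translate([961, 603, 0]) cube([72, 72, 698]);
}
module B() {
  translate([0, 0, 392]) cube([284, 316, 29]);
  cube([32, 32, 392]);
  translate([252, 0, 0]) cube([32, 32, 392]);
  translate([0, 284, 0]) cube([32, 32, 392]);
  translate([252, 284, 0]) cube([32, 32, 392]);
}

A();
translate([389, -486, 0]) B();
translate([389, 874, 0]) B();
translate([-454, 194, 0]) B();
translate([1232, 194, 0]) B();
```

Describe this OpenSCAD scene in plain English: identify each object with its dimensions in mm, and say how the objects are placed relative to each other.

A is a table with a 1062×704 mm rectangular top, 27 mm thick, top surface at z = 725 mm, supported by four 72×72 mm square legs, each inset 29 mm from the nearest pair of top edges, running from the floor.

B is a four-legged stool. The seat is 284×316 mm, 29 mm thick, top at z = 421 mm. It stands on four square legs, each 32×32 mm in cross-section, from z = 0 to the seat underside, each flush with a corner of the seat.

Four stools sit around the table at the −y, +y, −x, +x sides.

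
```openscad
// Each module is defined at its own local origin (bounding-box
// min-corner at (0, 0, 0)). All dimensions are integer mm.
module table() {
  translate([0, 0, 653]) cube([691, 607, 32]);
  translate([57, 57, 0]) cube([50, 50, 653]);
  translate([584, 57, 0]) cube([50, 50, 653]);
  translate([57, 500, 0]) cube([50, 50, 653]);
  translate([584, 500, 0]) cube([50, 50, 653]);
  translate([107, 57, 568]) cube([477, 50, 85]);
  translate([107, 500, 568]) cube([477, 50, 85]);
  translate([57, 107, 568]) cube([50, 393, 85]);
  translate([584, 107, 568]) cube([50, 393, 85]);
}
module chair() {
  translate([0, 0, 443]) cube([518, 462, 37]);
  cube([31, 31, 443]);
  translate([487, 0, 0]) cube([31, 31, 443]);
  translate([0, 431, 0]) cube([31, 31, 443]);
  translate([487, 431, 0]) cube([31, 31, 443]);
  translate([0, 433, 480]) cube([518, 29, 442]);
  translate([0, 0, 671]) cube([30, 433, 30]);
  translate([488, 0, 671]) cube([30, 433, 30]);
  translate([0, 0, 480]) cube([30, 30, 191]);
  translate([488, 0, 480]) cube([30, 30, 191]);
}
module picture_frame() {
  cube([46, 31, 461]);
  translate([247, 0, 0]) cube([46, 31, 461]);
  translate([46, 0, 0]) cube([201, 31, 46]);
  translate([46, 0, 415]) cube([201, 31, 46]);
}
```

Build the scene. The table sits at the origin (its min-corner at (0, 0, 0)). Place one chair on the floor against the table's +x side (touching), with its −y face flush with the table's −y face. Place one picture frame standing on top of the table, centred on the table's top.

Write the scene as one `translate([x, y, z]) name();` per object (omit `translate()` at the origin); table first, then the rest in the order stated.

table();
translate([691, 0, 0]) chair();
translate([199, 288, 685]) picture_frame();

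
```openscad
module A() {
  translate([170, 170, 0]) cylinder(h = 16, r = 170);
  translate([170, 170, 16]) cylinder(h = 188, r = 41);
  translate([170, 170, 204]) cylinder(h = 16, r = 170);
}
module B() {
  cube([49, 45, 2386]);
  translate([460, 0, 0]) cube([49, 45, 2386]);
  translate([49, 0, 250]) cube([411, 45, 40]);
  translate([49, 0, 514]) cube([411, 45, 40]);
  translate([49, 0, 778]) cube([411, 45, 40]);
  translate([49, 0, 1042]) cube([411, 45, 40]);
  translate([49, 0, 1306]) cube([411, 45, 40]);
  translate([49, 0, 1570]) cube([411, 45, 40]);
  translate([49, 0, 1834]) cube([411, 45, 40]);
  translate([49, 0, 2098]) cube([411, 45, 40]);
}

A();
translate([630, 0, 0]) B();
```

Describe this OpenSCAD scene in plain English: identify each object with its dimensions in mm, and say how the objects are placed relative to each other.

A is a spool: two coaxial disc flanges of radius 170 mm and thickness 16 mm, joined by a core cylinder of radius 41 mm and height 188 mm. The lower flange rests on z = 0 and the three cylinders share a vertical axis.

B is a straight ladder. Two 49×45 mm vertical rails, 2386 mm tall, stand 509 mm apart (outside-to-outside) with their front faces coplanar on the −y side. 8 rungs, each 45 mm deep and 40 mm tall, span between the inner faces of the rails, front faces flush with the rails. The lowest rung's underside is at z = 250 mm and rungs are spaced 264 mm apart (underside to underside).

The ladder is on the floor beside the spool on its +x side.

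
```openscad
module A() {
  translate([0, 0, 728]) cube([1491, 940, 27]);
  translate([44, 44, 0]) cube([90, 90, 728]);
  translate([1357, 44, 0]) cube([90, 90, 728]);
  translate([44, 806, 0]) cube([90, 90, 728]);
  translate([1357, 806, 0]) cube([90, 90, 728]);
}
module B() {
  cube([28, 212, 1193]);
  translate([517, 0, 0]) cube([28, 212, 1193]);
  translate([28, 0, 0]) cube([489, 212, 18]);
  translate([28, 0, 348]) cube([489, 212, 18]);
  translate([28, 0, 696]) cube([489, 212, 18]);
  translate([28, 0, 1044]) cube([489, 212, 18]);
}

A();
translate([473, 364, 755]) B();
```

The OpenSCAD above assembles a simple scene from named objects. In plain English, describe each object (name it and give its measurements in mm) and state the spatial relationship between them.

A is a rectangular dining table. The top is 1491×940×27 mm with its upper surface at z = 755 mm. It stands on four 90×90 mm square legs, each inset 44 mm from the nearest pair of top edges, running from the floor to the underside of the top.

B is a bookshelf 545 mm wide overall, 212 mm deep and 1193 mm tall. The two sides are 28 mm thick vertical panels. 4 horizontal shelves of 18 mm thickness span between the inner faces of the sides; the lowest shelf sits on the floor and shelves are stacked with a clear vertical gap of 330 mm between each pair.

The bookshelf is on top of the table, centred.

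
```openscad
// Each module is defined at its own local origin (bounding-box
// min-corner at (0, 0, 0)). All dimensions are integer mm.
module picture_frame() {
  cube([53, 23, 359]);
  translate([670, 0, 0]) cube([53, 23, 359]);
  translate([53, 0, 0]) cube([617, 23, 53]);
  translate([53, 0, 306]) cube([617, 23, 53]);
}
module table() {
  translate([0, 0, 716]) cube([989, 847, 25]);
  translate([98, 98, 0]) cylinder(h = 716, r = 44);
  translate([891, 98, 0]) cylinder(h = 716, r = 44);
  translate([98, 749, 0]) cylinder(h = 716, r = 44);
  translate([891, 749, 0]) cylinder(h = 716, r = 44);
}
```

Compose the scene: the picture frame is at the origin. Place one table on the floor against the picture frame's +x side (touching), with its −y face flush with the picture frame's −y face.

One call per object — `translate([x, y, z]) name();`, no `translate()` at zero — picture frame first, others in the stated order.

picture_frame();
translate([723, 0, 0]) table();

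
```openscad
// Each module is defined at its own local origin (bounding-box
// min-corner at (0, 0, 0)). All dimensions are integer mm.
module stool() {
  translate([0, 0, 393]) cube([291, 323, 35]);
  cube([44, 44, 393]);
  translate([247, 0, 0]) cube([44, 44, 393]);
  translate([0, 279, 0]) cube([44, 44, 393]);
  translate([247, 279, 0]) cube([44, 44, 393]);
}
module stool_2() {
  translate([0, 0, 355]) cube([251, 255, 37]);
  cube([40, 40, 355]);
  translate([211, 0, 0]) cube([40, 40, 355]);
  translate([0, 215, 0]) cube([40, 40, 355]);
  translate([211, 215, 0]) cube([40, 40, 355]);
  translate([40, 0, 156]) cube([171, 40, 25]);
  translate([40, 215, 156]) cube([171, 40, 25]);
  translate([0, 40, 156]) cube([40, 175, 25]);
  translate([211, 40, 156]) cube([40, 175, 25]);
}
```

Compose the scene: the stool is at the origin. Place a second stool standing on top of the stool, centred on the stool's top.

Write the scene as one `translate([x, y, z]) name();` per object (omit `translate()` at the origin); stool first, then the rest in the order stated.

stool();
translate([20, 34, 428]) stool_2();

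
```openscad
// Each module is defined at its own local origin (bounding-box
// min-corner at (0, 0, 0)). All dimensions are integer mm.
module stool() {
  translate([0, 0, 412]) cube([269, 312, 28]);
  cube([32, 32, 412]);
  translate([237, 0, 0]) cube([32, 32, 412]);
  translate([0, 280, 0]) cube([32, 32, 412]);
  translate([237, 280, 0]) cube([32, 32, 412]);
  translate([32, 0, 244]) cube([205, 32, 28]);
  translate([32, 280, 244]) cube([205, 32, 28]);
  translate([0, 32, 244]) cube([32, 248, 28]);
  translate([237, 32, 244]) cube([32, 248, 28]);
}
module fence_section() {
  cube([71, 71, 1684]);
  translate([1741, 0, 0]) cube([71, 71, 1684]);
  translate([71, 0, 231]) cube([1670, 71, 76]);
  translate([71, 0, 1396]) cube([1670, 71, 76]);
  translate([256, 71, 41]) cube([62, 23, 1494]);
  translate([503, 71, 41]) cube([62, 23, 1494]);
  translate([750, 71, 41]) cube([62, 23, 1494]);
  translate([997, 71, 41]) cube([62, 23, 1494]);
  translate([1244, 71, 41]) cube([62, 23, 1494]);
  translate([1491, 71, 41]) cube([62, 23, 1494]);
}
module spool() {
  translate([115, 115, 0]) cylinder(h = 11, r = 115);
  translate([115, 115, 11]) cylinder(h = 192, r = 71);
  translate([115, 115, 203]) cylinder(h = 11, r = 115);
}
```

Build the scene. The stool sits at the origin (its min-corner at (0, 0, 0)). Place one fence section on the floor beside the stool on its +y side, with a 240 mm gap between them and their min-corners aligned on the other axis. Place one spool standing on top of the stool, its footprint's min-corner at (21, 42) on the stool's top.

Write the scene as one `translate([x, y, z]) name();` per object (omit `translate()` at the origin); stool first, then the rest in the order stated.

stool();
translate([0, 552, 0]) fence_section();
translate([21, 42, 440]) spool();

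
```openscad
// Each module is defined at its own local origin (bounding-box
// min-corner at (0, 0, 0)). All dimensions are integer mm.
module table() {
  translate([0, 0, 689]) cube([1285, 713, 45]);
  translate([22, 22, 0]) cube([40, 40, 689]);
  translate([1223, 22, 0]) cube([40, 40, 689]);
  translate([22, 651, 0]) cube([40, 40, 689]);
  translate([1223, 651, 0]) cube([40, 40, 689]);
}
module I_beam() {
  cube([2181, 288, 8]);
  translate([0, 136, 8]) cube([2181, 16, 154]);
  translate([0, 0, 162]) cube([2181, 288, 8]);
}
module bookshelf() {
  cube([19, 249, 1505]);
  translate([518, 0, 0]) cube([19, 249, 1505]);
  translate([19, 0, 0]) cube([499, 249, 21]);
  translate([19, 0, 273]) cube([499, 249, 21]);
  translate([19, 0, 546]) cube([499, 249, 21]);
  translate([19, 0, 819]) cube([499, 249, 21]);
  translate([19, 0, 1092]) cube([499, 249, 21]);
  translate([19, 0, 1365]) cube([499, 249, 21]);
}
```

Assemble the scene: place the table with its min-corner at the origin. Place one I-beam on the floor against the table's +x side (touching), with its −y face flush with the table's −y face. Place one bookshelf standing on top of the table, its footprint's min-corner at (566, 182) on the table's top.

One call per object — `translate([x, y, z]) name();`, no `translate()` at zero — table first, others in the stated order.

table();
translate([1285, 0, 0]) I_beam();
translate([566, 182, 734]) bookshelf();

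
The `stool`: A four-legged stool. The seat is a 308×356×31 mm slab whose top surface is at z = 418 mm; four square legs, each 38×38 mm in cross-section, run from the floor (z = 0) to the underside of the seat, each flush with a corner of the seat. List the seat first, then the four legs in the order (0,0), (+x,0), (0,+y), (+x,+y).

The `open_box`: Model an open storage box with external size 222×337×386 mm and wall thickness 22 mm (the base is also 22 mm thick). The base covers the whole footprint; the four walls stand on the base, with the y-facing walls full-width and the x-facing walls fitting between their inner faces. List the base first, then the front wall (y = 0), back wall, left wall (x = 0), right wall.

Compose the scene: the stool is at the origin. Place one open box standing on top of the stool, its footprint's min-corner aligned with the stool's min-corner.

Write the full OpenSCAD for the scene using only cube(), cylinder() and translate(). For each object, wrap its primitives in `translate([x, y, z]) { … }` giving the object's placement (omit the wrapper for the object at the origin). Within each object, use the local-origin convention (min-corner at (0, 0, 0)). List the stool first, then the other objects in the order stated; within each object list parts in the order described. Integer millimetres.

translate([0, 0, 387]) cube([308, 356, 31]);
cube([38, 38, 387]);
translate([270, 0, 0]) cube([38, 38, 387]);
translate([0, 318, 0]) cube([38, 38, 387]);
translate([270, 318, 0]) cube([38, 38, 387]);
translate([0, 0, 418]) {
  cube([222, 337, 22]);
  translate([0, 0, 22]) cube([222, 22, 364]);
  translate([0, 315, 22]) cube([222, 22, 364]);
  translate([0, 22, 22]) cube([22, 293, 364]);
  translate([200, 22, 22]) cube([22, 293, 364]);
}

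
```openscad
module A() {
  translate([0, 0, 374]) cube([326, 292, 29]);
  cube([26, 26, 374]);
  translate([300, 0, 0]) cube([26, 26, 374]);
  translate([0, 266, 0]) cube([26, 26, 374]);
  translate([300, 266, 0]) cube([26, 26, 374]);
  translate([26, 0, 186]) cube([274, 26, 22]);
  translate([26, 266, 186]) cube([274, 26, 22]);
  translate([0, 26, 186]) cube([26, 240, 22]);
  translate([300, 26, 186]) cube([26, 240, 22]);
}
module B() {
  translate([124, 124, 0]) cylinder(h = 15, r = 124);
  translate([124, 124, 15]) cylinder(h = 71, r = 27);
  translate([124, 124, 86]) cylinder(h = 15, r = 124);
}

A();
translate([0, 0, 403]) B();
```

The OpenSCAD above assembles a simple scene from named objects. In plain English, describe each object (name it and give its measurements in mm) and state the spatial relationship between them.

A is a four-legged stool. The seat is a 326×292×29 mm slab whose top surface is at z = 403 mm; four square legs, each 26×26 mm in cross-section, run from the floor (z = 0) to the underside of the seat, each flush with a corner of the seat. Four stretchers, 26 mm wide and 22 mm tall, connect adjacent legs with their undersides at z = 186 mm, each running between the inner faces of the legs it joins and aligned with the legs' outer faces on the other axis.

B is a spool: two coaxial disc flanges of radius 124 mm and thickness 15 mm, joined by a core cylinder of radius 27 mm and height 71 mm. The lower flange rests on z = 0 and the three cylinders share a vertical axis.

The spool is on top of the stool.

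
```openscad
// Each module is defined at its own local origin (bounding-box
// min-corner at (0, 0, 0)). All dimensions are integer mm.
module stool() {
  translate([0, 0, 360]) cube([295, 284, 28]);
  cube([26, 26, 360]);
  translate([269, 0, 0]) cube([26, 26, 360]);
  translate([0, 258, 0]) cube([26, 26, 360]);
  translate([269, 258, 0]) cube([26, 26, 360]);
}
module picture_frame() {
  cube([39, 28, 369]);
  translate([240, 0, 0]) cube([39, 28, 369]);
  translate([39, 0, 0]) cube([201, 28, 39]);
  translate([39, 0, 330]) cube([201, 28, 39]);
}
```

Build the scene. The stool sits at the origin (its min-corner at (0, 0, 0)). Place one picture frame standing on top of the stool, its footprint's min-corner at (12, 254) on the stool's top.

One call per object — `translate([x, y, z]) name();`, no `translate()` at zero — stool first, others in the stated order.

stool();
translate([12, 254, 388]) picture_frame();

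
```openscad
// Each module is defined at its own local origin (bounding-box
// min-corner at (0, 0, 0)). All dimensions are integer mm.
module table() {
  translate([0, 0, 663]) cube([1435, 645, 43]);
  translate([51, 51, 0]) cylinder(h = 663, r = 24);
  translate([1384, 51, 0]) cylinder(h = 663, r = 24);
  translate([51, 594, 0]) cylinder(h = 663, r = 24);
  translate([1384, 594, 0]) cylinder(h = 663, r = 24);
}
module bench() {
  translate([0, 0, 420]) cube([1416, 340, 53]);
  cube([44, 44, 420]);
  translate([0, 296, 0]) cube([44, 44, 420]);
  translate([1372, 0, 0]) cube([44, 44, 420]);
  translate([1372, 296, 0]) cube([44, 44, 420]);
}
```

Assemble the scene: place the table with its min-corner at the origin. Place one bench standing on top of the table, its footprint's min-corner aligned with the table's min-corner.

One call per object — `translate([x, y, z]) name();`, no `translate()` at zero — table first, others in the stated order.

table();
translate([0, 0, 706]) bench();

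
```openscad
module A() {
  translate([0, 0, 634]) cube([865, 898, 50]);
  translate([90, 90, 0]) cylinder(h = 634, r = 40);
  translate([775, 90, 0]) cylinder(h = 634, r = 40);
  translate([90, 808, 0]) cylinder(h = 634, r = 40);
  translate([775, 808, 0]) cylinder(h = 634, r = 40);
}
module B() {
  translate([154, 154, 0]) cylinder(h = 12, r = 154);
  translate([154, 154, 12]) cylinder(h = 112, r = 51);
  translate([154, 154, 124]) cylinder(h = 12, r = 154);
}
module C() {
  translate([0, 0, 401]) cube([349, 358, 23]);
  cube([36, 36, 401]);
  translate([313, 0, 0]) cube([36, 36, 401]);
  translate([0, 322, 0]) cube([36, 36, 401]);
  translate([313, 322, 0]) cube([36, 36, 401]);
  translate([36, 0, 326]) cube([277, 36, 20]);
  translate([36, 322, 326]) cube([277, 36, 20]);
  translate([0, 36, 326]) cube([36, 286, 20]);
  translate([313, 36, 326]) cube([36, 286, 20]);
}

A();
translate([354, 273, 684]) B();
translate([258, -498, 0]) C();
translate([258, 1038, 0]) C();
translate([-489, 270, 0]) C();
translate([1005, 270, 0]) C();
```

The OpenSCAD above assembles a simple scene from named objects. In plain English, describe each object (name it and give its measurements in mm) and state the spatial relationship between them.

A is a table: top 865 mm (x) × 898 mm (y), 50 mm thick, upper face at z = 684 mm, on four round legs of 80 mm diameter, each leg's bounding box inset 50 mm from the nearest pair of top edges, running from z = 0 to the bottom of the top.

B is a spool: two coaxial disc flanges of radius 154 mm and thickness 12 mm, joined by a core cylinder of radius 51 mm and height 112 mm. The lower flange rests on z = 0 and the three cylinders share a vertical axis.

C is a simple wooden stool: a rectangular seat 349 mm (x) by 358 mm (y), 23 mm thick, top face at z = 424 mm, on four square legs, each 36×36 mm in cross-section. The legs rest on z = 0, each flush with a corner of the seat. Four stretchers, 36 mm wide and 20 mm tall, connect adjacent legs with their undersides at z = 326 mm, each running between the inner faces of the legs it joins and aligned with the legs' outer faces on the other axis.

The spool is on top of the table. Four stools sit around the table at the −y, +y, −x, +x sides.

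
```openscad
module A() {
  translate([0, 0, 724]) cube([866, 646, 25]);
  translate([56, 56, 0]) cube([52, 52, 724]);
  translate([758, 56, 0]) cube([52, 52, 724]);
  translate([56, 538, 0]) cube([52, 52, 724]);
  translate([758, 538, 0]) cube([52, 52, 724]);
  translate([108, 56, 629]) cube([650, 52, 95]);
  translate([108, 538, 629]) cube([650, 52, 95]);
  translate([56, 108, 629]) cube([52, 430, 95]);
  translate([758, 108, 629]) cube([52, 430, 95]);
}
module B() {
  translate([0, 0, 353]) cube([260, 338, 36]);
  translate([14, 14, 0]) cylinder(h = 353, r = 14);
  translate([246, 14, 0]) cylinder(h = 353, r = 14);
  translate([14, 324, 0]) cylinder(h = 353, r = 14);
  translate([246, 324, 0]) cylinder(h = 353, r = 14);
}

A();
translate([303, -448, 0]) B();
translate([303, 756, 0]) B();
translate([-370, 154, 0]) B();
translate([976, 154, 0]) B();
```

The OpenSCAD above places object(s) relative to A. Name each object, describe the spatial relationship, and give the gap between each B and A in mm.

A is a table. B is a stool. Four stools sit around the table at the −y, +y, −x, +x sides. The gap between each stool and the table is 110 mm.

Each stool's nearest face is 110 mm from the table's bounding box.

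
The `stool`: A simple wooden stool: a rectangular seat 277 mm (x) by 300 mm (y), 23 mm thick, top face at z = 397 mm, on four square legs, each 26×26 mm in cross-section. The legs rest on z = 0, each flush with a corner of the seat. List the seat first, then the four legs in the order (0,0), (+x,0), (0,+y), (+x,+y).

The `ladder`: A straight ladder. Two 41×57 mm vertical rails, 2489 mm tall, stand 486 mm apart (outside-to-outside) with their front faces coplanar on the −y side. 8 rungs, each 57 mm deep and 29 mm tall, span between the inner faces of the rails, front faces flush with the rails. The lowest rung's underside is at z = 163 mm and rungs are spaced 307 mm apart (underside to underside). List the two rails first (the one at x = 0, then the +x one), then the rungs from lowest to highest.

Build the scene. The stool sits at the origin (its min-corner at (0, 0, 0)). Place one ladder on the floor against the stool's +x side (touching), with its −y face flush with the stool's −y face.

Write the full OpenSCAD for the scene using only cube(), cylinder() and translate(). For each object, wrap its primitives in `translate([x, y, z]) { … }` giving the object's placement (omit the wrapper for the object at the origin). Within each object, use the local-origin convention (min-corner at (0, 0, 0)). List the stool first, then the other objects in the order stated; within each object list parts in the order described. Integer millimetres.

translate([0, 0, 374]) cube([277, 300, 23]);
cube([26, 26, 374]);
translate([251, 0, 0]) cube([26, 26, 374]);
translate([0, 274, 0]) cube([26, 26, 374]);
translate([251, 274, 0]) cube([26, 26, 374]);
translate([277, 0, 0]) {
  cube([41, 57, 2489]);
  translate([445, 0, 0]) cube([41, 57, 2489]);
  translate([41, 0, 163]) cube([404, 57, 29]);
  translate([41, 0, 470]) cube([404, 57, 29]);
  translate([41, 0, 777]) cube([404, 57, 29]);
  translate([41, 0, 1084]) cube([404, 57, 29]);
  translate([41, 0, 1391]) cube([404, 57, 29]);
  translate([41, 0, 1698]) cube([404, 57, 29]);
  translate([41, 0, 2005]) cube([404, 57, 29]);
  translate([41, 0, 2312]) cube([404, 57, 29]);
}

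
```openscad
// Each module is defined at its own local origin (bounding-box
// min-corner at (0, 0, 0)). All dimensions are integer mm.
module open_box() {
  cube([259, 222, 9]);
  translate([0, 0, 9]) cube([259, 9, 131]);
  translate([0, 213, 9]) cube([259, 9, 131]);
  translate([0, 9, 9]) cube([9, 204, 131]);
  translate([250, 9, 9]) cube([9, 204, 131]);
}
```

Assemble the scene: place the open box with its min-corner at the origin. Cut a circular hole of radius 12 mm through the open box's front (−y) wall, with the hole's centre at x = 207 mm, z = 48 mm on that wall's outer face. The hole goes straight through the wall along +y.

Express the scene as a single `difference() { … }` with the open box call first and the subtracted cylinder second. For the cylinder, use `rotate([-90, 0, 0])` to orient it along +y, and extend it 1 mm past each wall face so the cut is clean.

difference() {
  open_box();
  translate([207, -1, 48]) rotate([-90, 0, 0]) cylinder(h = 11, r = 12);
}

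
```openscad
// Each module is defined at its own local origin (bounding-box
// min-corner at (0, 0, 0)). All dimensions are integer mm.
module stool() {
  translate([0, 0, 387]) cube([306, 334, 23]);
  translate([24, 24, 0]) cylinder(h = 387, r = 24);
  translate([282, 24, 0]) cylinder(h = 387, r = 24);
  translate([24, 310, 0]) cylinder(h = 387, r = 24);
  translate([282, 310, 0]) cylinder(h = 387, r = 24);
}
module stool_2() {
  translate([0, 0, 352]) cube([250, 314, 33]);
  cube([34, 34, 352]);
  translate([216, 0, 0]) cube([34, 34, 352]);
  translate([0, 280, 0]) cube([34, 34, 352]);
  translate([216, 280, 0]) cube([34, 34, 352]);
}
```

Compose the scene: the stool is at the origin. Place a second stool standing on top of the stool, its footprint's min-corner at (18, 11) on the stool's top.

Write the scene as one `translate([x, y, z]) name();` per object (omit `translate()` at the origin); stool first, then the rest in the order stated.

stool();
translate([18, 11, 410]) stool_2();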